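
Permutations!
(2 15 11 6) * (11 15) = (15)(2 11 6) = [0, 1, 11, 3, 4, 5, 2, 7, 8, 9, 10, 6, 12, 13, 14, 15]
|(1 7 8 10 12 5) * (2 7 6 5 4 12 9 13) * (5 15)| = |(1 6 15 5)(2 7 8 10 9 13)(4 12)| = 12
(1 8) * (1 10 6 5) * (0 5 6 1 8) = [5, 0, 2, 3, 4, 8, 6, 7, 10, 9, 1] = (0 5 8 10 1)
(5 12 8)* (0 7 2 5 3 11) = (0 7 2 5 12 8 3 11) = [7, 1, 5, 11, 4, 12, 6, 2, 3, 9, 10, 0, 8]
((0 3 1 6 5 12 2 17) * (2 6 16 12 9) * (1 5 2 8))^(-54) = ((0 3 5 9 8 1 16 12 6 2 17))^(-54) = (0 3 5 9 8 1 16 12 6 2 17)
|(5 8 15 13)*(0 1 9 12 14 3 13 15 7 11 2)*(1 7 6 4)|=20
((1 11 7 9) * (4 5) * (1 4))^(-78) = (11) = ((1 11 7 9 4 5))^(-78)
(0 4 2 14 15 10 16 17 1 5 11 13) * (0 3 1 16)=(0 4 2 14 15 10)(1 5 11 13 3)(16 17)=[4, 5, 14, 1, 2, 11, 6, 7, 8, 9, 0, 13, 12, 3, 15, 10, 17, 16]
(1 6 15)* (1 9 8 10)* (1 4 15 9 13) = (1 6 9 8 10 4 15 13) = [0, 6, 2, 3, 15, 5, 9, 7, 10, 8, 4, 11, 12, 1, 14, 13]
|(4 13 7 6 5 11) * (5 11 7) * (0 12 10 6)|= 9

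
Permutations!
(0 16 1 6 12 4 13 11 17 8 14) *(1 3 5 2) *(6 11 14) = (0 16 3 5 2 1 11 17 8 6 12 4 13 14) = [16, 11, 1, 5, 13, 2, 12, 7, 6, 9, 10, 17, 4, 14, 0, 15, 3, 8]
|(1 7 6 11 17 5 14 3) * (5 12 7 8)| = |(1 8 5 14 3)(6 11 17 12 7)| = 5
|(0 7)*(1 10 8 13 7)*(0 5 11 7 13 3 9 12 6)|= 24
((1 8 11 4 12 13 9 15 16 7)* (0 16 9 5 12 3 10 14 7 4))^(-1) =((0 16 4 3 10 14 7 1 8 11)(5 12 13)(9 15))^(-1) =(0 11 8 1 7 14 10 3 4 16)(5 13 12)(9 15)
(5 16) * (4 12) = (4 12)(5 16) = [0, 1, 2, 3, 12, 16, 6, 7, 8, 9, 10, 11, 4, 13, 14, 15, 5]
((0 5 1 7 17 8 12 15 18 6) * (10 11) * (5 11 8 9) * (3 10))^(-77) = ((0 11 3 10 8 12 15 18 6)(1 7 17 9 5))^(-77) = (0 8 6 10 18 3 15 11 12)(1 9 7 5 17)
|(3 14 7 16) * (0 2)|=|(0 2)(3 14 7 16)|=4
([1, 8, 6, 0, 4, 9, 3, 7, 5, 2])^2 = (0 8 9 6)(1 5 2 3)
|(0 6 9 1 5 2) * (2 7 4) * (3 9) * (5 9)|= |(0 6 3 5 7 4 2)(1 9)|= 14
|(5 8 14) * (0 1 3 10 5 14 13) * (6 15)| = |(0 1 3 10 5 8 13)(6 15)| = 14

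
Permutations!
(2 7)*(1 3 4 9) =(1 3 4 9)(2 7) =[0, 3, 7, 4, 9, 5, 6, 2, 8, 1]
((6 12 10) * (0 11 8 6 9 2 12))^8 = ((0 11 8 6)(2 12 10 9))^8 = (12)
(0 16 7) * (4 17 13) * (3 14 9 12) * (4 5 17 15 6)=[16, 1, 2, 14, 15, 17, 4, 0, 8, 12, 10, 11, 3, 5, 9, 6, 7, 13]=(0 16 7)(3 14 9 12)(4 15 6)(5 17 13)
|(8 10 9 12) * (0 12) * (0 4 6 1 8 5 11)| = |(0 12 5 11)(1 8 10 9 4 6)| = 12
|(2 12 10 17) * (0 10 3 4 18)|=|(0 10 17 2 12 3 4 18)|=8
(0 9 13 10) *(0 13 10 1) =(0 9 10 13 1) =[9, 0, 2, 3, 4, 5, 6, 7, 8, 10, 13, 11, 12, 1]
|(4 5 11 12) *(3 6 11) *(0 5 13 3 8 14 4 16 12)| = |(0 5 8 14 4 13 3 6 11)(12 16)| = 18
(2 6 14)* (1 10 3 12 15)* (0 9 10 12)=(0 9 10 3)(1 12 15)(2 6 14)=[9, 12, 6, 0, 4, 5, 14, 7, 8, 10, 3, 11, 15, 13, 2, 1]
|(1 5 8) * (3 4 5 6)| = 6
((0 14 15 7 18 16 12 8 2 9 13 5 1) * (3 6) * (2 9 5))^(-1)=((0 14 15 7 18 16 12 8 9 13 2 5 1)(3 6))^(-1)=(0 1 5 2 13 9 8 12 16 18 7 15 14)(3 6)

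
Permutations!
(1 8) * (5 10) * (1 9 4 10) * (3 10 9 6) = (1 8 6 3 10 5)(4 9) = [0, 8, 2, 10, 9, 1, 3, 7, 6, 4, 5]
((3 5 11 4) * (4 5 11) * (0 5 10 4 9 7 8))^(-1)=((0 5 9 7 8)(3 11 10 4))^(-1)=(0 8 7 9 5)(3 4 10 11)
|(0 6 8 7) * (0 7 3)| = |(0 6 8 3)| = 4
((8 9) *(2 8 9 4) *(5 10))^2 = (10)(2 4 8)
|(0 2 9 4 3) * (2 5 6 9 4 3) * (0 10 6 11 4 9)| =|(0 5 11 4 2 9 3 10 6)| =9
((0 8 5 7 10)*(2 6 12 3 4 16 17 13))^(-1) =((0 8 5 7 10)(2 6 12 3 4 16 17 13))^(-1) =(0 10 7 5 8)(2 13 17 16 4 3 12 6)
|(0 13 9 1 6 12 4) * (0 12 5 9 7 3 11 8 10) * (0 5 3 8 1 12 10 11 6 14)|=|(0 13 7 8 11 1 14)(3 6)(4 10 5 9 12)|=70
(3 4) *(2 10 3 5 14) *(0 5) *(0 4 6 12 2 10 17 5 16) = (0 16)(2 17 5 14 10 3 6 12) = [16, 1, 17, 6, 4, 14, 12, 7, 8, 9, 3, 11, 2, 13, 10, 15, 0, 5]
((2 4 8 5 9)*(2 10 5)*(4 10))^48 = (10)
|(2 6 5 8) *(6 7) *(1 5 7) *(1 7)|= 6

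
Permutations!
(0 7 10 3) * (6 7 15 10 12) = (0 15 10 3)(6 7 12) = [15, 1, 2, 0, 4, 5, 7, 12, 8, 9, 3, 11, 6, 13, 14, 10]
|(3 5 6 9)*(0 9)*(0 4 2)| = |(0 9 3 5 6 4 2)| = 7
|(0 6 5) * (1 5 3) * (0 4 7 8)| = |(0 6 3 1 5 4 7 8)| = 8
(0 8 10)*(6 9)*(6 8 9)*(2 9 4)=(0 4 2 9 8 10)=[4, 1, 9, 3, 2, 5, 6, 7, 10, 8, 0]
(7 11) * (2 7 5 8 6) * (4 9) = (2 7 11 5 8 6)(4 9) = [0, 1, 7, 3, 9, 8, 2, 11, 6, 4, 10, 5]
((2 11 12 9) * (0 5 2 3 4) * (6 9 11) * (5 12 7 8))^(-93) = ((0 12 11 7 8 5 2 6 9 3 4))^(-93) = (0 2 12 6 11 9 7 3 8 4 5)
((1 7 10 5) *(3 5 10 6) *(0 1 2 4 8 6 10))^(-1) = (0 10 7 1)(2 5 3 6 8 4)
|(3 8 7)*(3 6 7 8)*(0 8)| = 2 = |(0 8)(6 7)|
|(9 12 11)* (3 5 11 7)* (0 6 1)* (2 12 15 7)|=6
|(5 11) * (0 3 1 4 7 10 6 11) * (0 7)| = 20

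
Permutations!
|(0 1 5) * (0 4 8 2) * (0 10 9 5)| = |(0 1)(2 10 9 5 4 8)| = 6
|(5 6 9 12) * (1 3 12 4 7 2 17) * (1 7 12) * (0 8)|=|(0 8)(1 3)(2 17 7)(4 12 5 6 9)|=30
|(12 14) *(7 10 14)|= |(7 10 14 12)|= 4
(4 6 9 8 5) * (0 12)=[12, 1, 2, 3, 6, 4, 9, 7, 5, 8, 10, 11, 0]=(0 12)(4 6 9 8 5)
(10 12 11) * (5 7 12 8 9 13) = (5 7 12 11 10 8 9 13) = [0, 1, 2, 3, 4, 7, 6, 12, 9, 13, 8, 10, 11, 5]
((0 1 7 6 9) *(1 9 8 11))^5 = (11)(0 9)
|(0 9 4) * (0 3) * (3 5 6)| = 6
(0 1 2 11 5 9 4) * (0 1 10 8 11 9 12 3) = [10, 2, 9, 0, 1, 12, 6, 7, 11, 4, 8, 5, 3] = (0 10 8 11 5 12 3)(1 2 9 4)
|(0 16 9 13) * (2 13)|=|(0 16 9 2 13)|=5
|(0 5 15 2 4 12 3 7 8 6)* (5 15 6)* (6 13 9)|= 12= |(0 15 2 4 12 3 7 8 5 13 9 6)|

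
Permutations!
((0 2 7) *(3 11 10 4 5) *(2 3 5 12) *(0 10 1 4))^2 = ((0 3 11 1 4 12 2 7 10))^2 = (0 11 4 2 10 3 1 12 7)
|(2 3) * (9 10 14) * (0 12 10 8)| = |(0 12 10 14 9 8)(2 3)| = 6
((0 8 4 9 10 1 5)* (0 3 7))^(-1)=(0 7 3 5 1 10 9 4 8)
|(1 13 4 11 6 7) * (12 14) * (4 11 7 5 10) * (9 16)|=|(1 13 11 6 5 10 4 7)(9 16)(12 14)|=8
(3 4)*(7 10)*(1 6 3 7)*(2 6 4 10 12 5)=[0, 4, 6, 10, 7, 2, 3, 12, 8, 9, 1, 11, 5]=(1 4 7 12 5 2 6 3 10)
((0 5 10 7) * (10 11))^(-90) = ((0 5 11 10 7))^(-90) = (11)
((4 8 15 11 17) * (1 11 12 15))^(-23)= ((1 11 17 4 8)(12 15))^(-23)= (1 17 8 11 4)(12 15)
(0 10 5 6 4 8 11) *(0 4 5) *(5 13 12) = (0 10)(4 8 11)(5 6 13 12) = [10, 1, 2, 3, 8, 6, 13, 7, 11, 9, 0, 4, 5, 12]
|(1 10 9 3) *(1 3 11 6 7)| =6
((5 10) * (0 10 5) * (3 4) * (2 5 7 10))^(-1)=((0 2 5 7 10)(3 4))^(-1)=(0 10 7 5 2)(3 4)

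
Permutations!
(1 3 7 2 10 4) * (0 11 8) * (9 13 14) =(0 11 8)(1 3 7 2 10 4)(9 13 14) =[11, 3, 10, 7, 1, 5, 6, 2, 0, 13, 4, 8, 12, 14, 9]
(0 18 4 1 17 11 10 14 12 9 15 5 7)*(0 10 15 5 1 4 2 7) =(0 18 2 7 10 14 12 9 5)(1 17 11 15) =[18, 17, 7, 3, 4, 0, 6, 10, 8, 5, 14, 15, 9, 13, 12, 1, 16, 11, 2]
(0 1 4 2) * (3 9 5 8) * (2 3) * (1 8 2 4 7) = (0 8 4 3 9 5 2)(1 7) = [8, 7, 0, 9, 3, 2, 6, 1, 4, 5]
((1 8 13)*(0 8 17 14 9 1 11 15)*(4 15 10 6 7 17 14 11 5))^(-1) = (0 15 4 5 13 8)(1 9 14)(6 10 11 17 7)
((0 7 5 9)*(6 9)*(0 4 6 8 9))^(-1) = (0 6 4 9 8 5 7)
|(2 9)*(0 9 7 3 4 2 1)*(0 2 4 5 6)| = 8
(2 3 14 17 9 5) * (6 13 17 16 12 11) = (2 3 14 16 12 11 6 13 17 9 5) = [0, 1, 3, 14, 4, 2, 13, 7, 8, 5, 10, 6, 11, 17, 16, 15, 12, 9]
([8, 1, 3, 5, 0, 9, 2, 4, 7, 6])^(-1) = [4, 1, 6, 2, 7, 3, 9, 8, 0, 5]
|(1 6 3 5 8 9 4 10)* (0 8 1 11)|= 12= |(0 8 9 4 10 11)(1 6 3 5)|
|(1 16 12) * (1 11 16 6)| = |(1 6)(11 16 12)| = 6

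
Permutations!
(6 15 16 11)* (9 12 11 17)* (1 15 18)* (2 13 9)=(1 15 16 17 2 13 9 12 11 6 18)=[0, 15, 13, 3, 4, 5, 18, 7, 8, 12, 10, 6, 11, 9, 14, 16, 17, 2, 1]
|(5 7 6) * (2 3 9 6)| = |(2 3 9 6 5 7)| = 6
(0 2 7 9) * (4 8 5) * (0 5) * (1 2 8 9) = [8, 2, 7, 3, 9, 4, 6, 1, 0, 5] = (0 8)(1 2 7)(4 9 5)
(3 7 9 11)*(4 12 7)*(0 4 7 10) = (0 4 12 10)(3 7 9 11) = [4, 1, 2, 7, 12, 5, 6, 9, 8, 11, 0, 3, 10]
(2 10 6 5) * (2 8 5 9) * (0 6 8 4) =(0 6 9 2 10 8 5 4) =[6, 1, 10, 3, 0, 4, 9, 7, 5, 2, 8]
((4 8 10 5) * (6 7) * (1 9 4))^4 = (1 10 4)(5 8 9)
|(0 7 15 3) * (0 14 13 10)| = 7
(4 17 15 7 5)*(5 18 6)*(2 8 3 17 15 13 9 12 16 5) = (2 8 3 17 13 9 12 16 5 4 15 7 18 6) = [0, 1, 8, 17, 15, 4, 2, 18, 3, 12, 10, 11, 16, 9, 14, 7, 5, 13, 6]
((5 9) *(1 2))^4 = (9)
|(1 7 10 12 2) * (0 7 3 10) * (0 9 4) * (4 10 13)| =|(0 7 9 10 12 2 1 3 13 4)| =10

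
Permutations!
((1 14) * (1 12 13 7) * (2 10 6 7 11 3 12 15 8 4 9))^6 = ((1 14 15 8 4 9 2 10 6 7)(3 12 13 11))^6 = (1 2 15 6 4)(3 13)(7 9 14 10 8)(11 12)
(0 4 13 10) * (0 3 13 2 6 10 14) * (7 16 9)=(0 4 2 6 10 3 13 14)(7 16 9)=[4, 1, 6, 13, 2, 5, 10, 16, 8, 7, 3, 11, 12, 14, 0, 15, 9]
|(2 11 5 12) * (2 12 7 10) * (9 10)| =6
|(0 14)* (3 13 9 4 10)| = |(0 14)(3 13 9 4 10)| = 10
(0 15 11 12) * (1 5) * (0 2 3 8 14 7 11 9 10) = [15, 5, 3, 8, 4, 1, 6, 11, 14, 10, 0, 12, 2, 13, 7, 9] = (0 15 9 10)(1 5)(2 3 8 14 7 11 12)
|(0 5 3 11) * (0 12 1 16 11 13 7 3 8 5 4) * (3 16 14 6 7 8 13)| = |(0 4)(1 14 6 7 16 11 12)(5 13 8)| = 42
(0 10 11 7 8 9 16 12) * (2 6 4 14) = (0 10 11 7 8 9 16 12)(2 6 4 14) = [10, 1, 6, 3, 14, 5, 4, 8, 9, 16, 11, 7, 0, 13, 2, 15, 12]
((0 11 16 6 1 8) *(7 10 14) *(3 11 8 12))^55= ((0 8)(1 12 3 11 16 6)(7 10 14))^55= (0 8)(1 12 3 11 16 6)(7 10 14)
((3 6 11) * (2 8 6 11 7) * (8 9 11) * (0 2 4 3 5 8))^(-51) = (0 3 4 7 6 8 5 11 9 2)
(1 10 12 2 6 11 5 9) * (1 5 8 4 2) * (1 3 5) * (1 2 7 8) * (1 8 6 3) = (1 10 12)(2 3 5 9)(4 7 6 11 8) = [0, 10, 3, 5, 7, 9, 11, 6, 4, 2, 12, 8, 1]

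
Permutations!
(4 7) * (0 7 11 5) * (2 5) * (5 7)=(0 5)(2 7 4 11)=[5, 1, 7, 3, 11, 0, 6, 4, 8, 9, 10, 2]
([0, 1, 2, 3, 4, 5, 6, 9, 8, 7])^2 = (9)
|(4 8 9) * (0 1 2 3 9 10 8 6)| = 14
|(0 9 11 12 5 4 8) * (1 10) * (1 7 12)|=|(0 9 11 1 10 7 12 5 4 8)|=10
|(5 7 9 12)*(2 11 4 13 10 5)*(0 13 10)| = |(0 13)(2 11 4 10 5 7 9 12)| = 8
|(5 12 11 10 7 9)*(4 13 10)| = 8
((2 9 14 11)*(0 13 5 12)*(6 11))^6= ((0 13 5 12)(2 9 14 6 11))^6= (0 5)(2 9 14 6 11)(12 13)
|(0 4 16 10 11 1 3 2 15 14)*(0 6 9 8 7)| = 14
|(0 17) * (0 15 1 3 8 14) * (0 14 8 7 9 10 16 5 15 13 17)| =8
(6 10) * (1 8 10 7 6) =[0, 8, 2, 3, 4, 5, 7, 6, 10, 9, 1] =(1 8 10)(6 7)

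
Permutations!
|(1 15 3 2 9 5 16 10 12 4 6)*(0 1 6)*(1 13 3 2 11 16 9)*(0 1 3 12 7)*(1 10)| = 6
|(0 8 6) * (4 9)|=|(0 8 6)(4 9)|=6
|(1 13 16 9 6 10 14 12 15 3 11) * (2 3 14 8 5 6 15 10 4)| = 15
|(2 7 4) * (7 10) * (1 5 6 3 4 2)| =|(1 5 6 3 4)(2 10 7)| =15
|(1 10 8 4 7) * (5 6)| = |(1 10 8 4 7)(5 6)| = 10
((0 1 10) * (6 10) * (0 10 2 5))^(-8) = (10)(0 6 5 1 2)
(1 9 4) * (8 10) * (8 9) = (1 8 10 9 4) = [0, 8, 2, 3, 1, 5, 6, 7, 10, 4, 9]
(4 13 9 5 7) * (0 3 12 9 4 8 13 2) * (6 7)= [3, 1, 0, 12, 2, 6, 7, 8, 13, 5, 10, 11, 9, 4]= (0 3 12 9 5 6 7 8 13 4 2)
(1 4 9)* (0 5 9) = (0 5 9 1 4) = [5, 4, 2, 3, 0, 9, 6, 7, 8, 1]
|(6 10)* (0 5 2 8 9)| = |(0 5 2 8 9)(6 10)| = 10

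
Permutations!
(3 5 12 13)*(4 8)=(3 5 12 13)(4 8)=[0, 1, 2, 5, 8, 12, 6, 7, 4, 9, 10, 11, 13, 3]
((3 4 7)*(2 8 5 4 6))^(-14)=(8)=((2 8 5 4 7 3 6))^(-14)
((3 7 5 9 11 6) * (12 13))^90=((3 7 5 9 11 6)(12 13))^90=(13)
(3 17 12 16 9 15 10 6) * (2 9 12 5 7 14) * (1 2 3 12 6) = (1 2 9 15 10)(3 17 5 7 14)(6 12 16) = [0, 2, 9, 17, 4, 7, 12, 14, 8, 15, 1, 11, 16, 13, 3, 10, 6, 5]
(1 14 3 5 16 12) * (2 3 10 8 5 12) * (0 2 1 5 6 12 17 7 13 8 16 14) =(0 2 3 17 7 13 8 6 12 5 14 10 16 1) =[2, 0, 3, 17, 4, 14, 12, 13, 6, 9, 16, 11, 5, 8, 10, 15, 1, 7]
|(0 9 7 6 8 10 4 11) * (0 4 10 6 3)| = |(0 9 7 3)(4 11)(6 8)| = 4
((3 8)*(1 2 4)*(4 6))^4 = ((1 2 6 4)(3 8))^4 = (8)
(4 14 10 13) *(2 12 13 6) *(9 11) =(2 12 13 4 14 10 6)(9 11) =[0, 1, 12, 3, 14, 5, 2, 7, 8, 11, 6, 9, 13, 4, 10]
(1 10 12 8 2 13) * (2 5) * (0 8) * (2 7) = (0 8 5 7 2 13 1 10 12) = [8, 10, 13, 3, 4, 7, 6, 2, 5, 9, 12, 11, 0, 1]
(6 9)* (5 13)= (5 13)(6 9)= [0, 1, 2, 3, 4, 13, 9, 7, 8, 6, 10, 11, 12, 5]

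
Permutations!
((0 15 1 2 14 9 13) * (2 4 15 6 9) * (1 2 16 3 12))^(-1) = (0 13 9 6)(1 12 3 16 14 2 15 4)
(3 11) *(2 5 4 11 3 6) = (2 5 4 11 6) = [0, 1, 5, 3, 11, 4, 2, 7, 8, 9, 10, 6]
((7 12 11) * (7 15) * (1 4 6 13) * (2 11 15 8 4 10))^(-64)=(7 15 12)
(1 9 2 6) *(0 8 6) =[8, 9, 0, 3, 4, 5, 1, 7, 6, 2] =(0 8 6 1 9 2)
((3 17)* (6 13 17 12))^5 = (17) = ((3 12 6 13 17))^5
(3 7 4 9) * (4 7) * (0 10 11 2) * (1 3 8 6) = (0 10 11 2)(1 3 4 9 8 6) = [10, 3, 0, 4, 9, 5, 1, 7, 6, 8, 11, 2]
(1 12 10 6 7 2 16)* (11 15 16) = (1 12 10 6 7 2 11 15 16) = [0, 12, 11, 3, 4, 5, 7, 2, 8, 9, 6, 15, 10, 13, 14, 16, 1]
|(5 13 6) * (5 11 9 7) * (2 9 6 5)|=6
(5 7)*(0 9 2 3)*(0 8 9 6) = (0 6)(2 3 8 9)(5 7) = [6, 1, 3, 8, 4, 7, 0, 5, 9, 2]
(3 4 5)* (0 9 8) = (0 9 8)(3 4 5) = [9, 1, 2, 4, 5, 3, 6, 7, 0, 8]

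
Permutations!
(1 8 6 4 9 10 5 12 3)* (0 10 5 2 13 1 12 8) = (0 10 2 13 1)(3 12)(4 9 5 8 6) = [10, 0, 13, 12, 9, 8, 4, 7, 6, 5, 2, 11, 3, 1]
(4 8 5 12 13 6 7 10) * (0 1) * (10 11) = [1, 0, 2, 3, 8, 12, 7, 11, 5, 9, 4, 10, 13, 6] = (0 1)(4 8 5 12 13 6 7 11 10)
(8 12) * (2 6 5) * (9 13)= (2 6 5)(8 12)(9 13)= [0, 1, 6, 3, 4, 2, 5, 7, 12, 13, 10, 11, 8, 9]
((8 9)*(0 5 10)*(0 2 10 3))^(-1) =(0 3 5)(2 10)(8 9)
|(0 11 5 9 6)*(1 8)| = 10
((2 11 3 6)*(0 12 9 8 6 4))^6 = ((0 12 9 8 6 2 11 3 4))^6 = (0 11 8)(2 9 4)(3 6 12)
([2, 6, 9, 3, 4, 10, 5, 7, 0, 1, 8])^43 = [1, 10, 6, 3, 4, 0, 8, 7, 9, 5, 2]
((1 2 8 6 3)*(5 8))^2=(1 5 6)(2 8 3)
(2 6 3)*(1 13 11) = (1 13 11)(2 6 3) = [0, 13, 6, 2, 4, 5, 3, 7, 8, 9, 10, 1, 12, 11]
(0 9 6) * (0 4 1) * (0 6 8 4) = (0 9 8 4 1 6) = [9, 6, 2, 3, 1, 5, 0, 7, 4, 8]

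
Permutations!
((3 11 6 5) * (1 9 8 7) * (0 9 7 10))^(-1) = (0 10 8 9)(1 7)(3 5 6 11)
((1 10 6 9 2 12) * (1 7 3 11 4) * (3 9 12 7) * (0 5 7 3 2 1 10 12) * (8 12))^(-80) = (0 10 11 2 8 9 5 6 4 3 12 1 7)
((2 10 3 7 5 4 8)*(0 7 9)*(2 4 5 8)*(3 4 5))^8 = (0 8 3)(2 4 10)(5 9 7)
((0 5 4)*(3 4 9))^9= ((0 5 9 3 4))^9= (0 4 3 9 5)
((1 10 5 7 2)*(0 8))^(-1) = ((0 8)(1 10 5 7 2))^(-1) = (0 8)(1 2 7 5 10)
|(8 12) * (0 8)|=|(0 8 12)|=3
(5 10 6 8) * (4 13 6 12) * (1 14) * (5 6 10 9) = (1 14)(4 13 10 12)(5 9)(6 8) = [0, 14, 2, 3, 13, 9, 8, 7, 6, 5, 12, 11, 4, 10, 1]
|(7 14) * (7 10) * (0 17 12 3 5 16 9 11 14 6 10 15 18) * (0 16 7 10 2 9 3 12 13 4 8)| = |(0 17 13 4 8)(2 9 11 14 15 18 16 3 5 7 6)| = 55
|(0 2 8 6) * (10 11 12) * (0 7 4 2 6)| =|(0 6 7 4 2 8)(10 11 12)| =6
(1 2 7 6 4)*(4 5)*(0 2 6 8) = [2, 6, 7, 3, 1, 4, 5, 8, 0] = (0 2 7 8)(1 6 5 4)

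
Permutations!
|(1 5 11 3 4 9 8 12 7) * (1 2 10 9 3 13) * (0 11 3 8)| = 13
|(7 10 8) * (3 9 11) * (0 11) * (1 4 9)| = |(0 11 3 1 4 9)(7 10 8)| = 6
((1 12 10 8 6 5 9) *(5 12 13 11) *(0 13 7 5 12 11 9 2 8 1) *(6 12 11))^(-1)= (0 9 13)(1 10 12 8 2 5 7)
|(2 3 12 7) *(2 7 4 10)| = |(2 3 12 4 10)| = 5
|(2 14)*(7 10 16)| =6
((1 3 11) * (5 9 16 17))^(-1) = (1 11 3)(5 17 16 9)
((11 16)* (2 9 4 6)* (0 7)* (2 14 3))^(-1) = (0 7)(2 3 14 6 4 9)(11 16)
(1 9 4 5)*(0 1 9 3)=[1, 3, 2, 0, 5, 9, 6, 7, 8, 4]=(0 1 3)(4 5 9)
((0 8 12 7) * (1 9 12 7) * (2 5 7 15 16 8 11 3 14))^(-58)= (0 5 14 11 7 2 3)(1 12 9)(8 16 15)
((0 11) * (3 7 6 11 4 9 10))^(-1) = (0 11 6 7 3 10 9 4)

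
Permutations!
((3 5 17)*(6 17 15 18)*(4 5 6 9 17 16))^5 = (3 15 6 18 16 9 4 17 5)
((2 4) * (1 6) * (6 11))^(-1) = ((1 11 6)(2 4))^(-1) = (1 6 11)(2 4)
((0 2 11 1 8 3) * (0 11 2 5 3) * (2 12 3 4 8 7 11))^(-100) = (1 11 7)(2 3 12)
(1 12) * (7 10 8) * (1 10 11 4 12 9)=(1 9)(4 12 10 8 7 11)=[0, 9, 2, 3, 12, 5, 6, 11, 7, 1, 8, 4, 10]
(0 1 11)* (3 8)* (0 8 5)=(0 1 11 8 3 5)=[1, 11, 2, 5, 4, 0, 6, 7, 3, 9, 10, 8]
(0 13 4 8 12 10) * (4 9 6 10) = (0 13 9 6 10)(4 8 12) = [13, 1, 2, 3, 8, 5, 10, 7, 12, 6, 0, 11, 4, 9]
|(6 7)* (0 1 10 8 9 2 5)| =14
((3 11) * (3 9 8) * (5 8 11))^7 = (3 5 8)(9 11)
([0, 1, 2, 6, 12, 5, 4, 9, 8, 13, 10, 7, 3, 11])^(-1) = (3 12 4 6)(7 11 13 9)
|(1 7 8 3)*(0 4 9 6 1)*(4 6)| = 6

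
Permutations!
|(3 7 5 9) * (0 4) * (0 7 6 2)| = |(0 4 7 5 9 3 6 2)| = 8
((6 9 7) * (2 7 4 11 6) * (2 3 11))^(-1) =(2 4 9 6 11 3 7)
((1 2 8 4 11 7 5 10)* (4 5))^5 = (4 7 11)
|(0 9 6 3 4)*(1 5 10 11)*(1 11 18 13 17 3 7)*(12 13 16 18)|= |(0 9 6 7 1 5 10 12 13 17 3 4)(16 18)|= 12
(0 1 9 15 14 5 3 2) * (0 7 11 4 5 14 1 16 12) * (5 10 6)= (0 16 12)(1 9 15)(2 7 11 4 10 6 5 3)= [16, 9, 7, 2, 10, 3, 5, 11, 8, 15, 6, 4, 0, 13, 14, 1, 12]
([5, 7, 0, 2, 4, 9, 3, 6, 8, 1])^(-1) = [2, 9, 3, 6, 4, 0, 7, 1, 8, 5]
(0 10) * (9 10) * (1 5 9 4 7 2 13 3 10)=(0 4 7 2 13 3 10)(1 5 9)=[4, 5, 13, 10, 7, 9, 6, 2, 8, 1, 0, 11, 12, 3]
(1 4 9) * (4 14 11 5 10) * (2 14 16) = [0, 16, 14, 3, 9, 10, 6, 7, 8, 1, 4, 5, 12, 13, 11, 15, 2] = (1 16 2 14 11 5 10 4 9)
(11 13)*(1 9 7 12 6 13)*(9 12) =(1 12 6 13 11)(7 9) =[0, 12, 2, 3, 4, 5, 13, 9, 8, 7, 10, 1, 6, 11]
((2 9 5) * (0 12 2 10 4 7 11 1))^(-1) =(0 1 11 7 4 10 5 9 2 12) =((0 12 2 9 5 10 4 7 11 1))^(-1)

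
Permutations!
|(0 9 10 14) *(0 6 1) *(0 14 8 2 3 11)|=21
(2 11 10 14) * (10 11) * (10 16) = (2 16 10 14) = [0, 1, 16, 3, 4, 5, 6, 7, 8, 9, 14, 11, 12, 13, 2, 15, 10]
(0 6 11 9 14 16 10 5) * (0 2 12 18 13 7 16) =[6, 1, 12, 3, 4, 2, 11, 16, 8, 14, 5, 9, 18, 7, 0, 15, 10, 17, 13] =(0 6 11 9 14)(2 12 18 13 7 16 10 5)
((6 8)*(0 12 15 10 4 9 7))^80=(0 10 7 15 9 12 4)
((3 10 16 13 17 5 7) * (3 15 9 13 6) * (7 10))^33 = (3 9 5 6 15 17 16 7 13 10)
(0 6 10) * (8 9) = (0 6 10)(8 9) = [6, 1, 2, 3, 4, 5, 10, 7, 9, 8, 0]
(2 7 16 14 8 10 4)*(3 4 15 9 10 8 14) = (2 7 16 3 4)(9 10 15) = [0, 1, 7, 4, 2, 5, 6, 16, 8, 10, 15, 11, 12, 13, 14, 9, 3]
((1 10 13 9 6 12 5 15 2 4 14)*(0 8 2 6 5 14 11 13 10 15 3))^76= (0 11 3 4 5 2 9 8 13)(1 15 6 12 14)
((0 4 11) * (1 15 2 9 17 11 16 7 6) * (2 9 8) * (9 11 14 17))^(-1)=((0 4 16 7 6 1 15 11)(2 8)(14 17))^(-1)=(0 11 15 1 6 7 16 4)(2 8)(14 17)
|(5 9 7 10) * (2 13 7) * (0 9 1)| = 8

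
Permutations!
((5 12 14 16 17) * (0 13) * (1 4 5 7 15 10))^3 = (0 13)(1 12 17 10 5 16 15 4 14 7)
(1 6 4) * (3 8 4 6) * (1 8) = (1 3)(4 8) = [0, 3, 2, 1, 8, 5, 6, 7, 4]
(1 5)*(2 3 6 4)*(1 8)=(1 5 8)(2 3 6 4)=[0, 5, 3, 6, 2, 8, 4, 7, 1]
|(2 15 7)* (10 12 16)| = |(2 15 7)(10 12 16)| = 3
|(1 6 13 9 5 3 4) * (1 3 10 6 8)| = |(1 8)(3 4)(5 10 6 13 9)| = 10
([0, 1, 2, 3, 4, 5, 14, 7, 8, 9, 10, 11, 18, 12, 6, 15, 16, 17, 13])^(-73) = [0, 1, 2, 3, 4, 5, 14, 7, 8, 9, 10, 11, 13, 18, 6, 15, 16, 17, 12]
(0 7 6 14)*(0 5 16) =(0 7 6 14 5 16) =[7, 1, 2, 3, 4, 16, 14, 6, 8, 9, 10, 11, 12, 13, 5, 15, 0]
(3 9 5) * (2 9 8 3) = (2 9 5)(3 8) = [0, 1, 9, 8, 4, 2, 6, 7, 3, 5]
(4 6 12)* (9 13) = [0, 1, 2, 3, 6, 5, 12, 7, 8, 13, 10, 11, 4, 9] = (4 6 12)(9 13)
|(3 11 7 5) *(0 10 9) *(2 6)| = |(0 10 9)(2 6)(3 11 7 5)| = 12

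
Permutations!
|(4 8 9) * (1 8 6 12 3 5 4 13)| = |(1 8 9 13)(3 5 4 6 12)| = 20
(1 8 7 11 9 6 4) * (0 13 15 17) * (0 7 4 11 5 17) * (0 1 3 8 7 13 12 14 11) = (0 12 14 11 9 6)(1 7 5 17 13 15)(3 8 4) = [12, 7, 2, 8, 3, 17, 0, 5, 4, 6, 10, 9, 14, 15, 11, 1, 16, 13]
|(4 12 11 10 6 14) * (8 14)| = 7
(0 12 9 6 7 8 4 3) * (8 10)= (0 12 9 6 7 10 8 4 3)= [12, 1, 2, 0, 3, 5, 7, 10, 4, 6, 8, 11, 9]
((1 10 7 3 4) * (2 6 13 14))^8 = (14)(1 3 10 4 7)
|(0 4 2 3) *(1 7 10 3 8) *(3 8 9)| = |(0 4 2 9 3)(1 7 10 8)| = 20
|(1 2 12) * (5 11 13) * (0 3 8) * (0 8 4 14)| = |(0 3 4 14)(1 2 12)(5 11 13)| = 12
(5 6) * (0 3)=[3, 1, 2, 0, 4, 6, 5]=(0 3)(5 6)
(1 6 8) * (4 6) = [0, 4, 2, 3, 6, 5, 8, 7, 1] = (1 4 6 8)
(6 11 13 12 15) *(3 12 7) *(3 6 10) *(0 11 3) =(0 11 13 7 6 3 12 15 10) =[11, 1, 2, 12, 4, 5, 3, 6, 8, 9, 0, 13, 15, 7, 14, 10]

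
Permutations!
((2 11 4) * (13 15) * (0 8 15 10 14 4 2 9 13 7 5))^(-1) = (0 5 7 15 8)(2 11)(4 14 10 13 9)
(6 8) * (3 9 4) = [0, 1, 2, 9, 3, 5, 8, 7, 6, 4] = (3 9 4)(6 8)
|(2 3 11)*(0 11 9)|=|(0 11 2 3 9)|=5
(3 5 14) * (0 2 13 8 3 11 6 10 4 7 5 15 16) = (0 2 13 8 3 15 16)(4 7 5 14 11 6 10) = [2, 1, 13, 15, 7, 14, 10, 5, 3, 9, 4, 6, 12, 8, 11, 16, 0]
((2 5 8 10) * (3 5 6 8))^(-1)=((2 6 8 10)(3 5))^(-1)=(2 10 8 6)(3 5)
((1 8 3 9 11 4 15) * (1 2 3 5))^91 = (1 8 5)(2 3 9 11 4 15)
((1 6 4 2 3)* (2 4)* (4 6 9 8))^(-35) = ((1 9 8 4 6 2 3))^(-35) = (9)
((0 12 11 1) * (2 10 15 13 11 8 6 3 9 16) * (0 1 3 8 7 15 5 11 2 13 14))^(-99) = (0 12 7 15 14)(2 9 5 13 3 10 16 11)(6 8)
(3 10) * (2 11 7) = (2 11 7)(3 10) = [0, 1, 11, 10, 4, 5, 6, 2, 8, 9, 3, 7]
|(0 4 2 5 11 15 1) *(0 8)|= |(0 4 2 5 11 15 1 8)|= 8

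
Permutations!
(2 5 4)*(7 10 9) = (2 5 4)(7 10 9) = [0, 1, 5, 3, 2, 4, 6, 10, 8, 7, 9]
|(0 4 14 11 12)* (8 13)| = |(0 4 14 11 12)(8 13)| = 10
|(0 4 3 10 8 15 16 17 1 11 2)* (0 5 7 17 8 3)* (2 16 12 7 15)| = 10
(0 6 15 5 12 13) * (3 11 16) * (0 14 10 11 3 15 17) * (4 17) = (0 6 4 17)(5 12 13 14 10 11 16 15) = [6, 1, 2, 3, 17, 12, 4, 7, 8, 9, 11, 16, 13, 14, 10, 5, 15, 0]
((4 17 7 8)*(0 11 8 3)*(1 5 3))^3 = (0 4 1)(3 8 7)(5 11 17)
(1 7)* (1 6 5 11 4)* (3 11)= (1 7 6 5 3 11 4)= [0, 7, 2, 11, 1, 3, 5, 6, 8, 9, 10, 4]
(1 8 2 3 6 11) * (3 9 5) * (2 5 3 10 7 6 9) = [0, 8, 2, 9, 4, 10, 11, 6, 5, 3, 7, 1] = (1 8 5 10 7 6 11)(3 9)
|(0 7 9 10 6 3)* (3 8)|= 7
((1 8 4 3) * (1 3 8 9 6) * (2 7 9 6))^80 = ((1 6)(2 7 9)(4 8))^80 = (2 9 7)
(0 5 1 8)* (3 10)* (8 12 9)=(0 5 1 12 9 8)(3 10)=[5, 12, 2, 10, 4, 1, 6, 7, 0, 8, 3, 11, 9]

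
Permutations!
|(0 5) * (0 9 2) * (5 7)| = 5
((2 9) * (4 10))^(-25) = (2 9)(4 10)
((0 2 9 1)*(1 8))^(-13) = ((0 2 9 8 1))^(-13) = (0 9 1 2 8)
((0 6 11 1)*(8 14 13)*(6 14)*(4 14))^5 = ((0 4 14 13 8 6 11 1))^5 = (0 6 14 1 8 4 11 13)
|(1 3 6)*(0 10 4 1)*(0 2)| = 7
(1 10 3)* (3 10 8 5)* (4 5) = (10)(1 8 4 5 3) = [0, 8, 2, 1, 5, 3, 6, 7, 4, 9, 10]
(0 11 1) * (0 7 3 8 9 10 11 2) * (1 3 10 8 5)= (0 2)(1 7 10 11 3 5)(8 9)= [2, 7, 0, 5, 4, 1, 6, 10, 9, 8, 11, 3]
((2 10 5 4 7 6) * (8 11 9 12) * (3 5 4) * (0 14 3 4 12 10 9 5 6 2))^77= ((0 14 3 6)(2 9 10 12 8 11 5 4 7))^77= (0 14 3 6)(2 11 9 5 10 4 12 7 8)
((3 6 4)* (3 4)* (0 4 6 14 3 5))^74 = ((0 4 6 5)(3 14))^74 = (14)(0 6)(4 5)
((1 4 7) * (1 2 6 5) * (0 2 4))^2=(7)(0 6 1 2 5)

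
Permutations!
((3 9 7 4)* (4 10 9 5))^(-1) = (3 4 5)(7 9 10)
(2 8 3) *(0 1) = (0 1)(2 8 3) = [1, 0, 8, 2, 4, 5, 6, 7, 3]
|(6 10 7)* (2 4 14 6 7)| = 5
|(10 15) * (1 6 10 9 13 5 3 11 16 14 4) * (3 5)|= 11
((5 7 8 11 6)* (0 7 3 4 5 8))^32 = (3 5 4)(6 11 8)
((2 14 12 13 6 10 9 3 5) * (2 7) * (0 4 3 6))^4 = ((0 4 3 5 7 2 14 12 13)(6 10 9))^4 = (0 7 13 5 12 3 14 4 2)(6 10 9)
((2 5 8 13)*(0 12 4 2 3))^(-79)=(0 12 4 2 5 8 13 3)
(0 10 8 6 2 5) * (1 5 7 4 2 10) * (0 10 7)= (0 1 5 10 8 6 7 4 2)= [1, 5, 0, 3, 2, 10, 7, 4, 6, 9, 8]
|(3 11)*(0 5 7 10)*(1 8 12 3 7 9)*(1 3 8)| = |(0 5 9 3 11 7 10)(8 12)| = 14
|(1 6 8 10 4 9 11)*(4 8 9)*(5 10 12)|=4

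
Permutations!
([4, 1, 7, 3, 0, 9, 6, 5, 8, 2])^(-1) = (0 4)(2 9 5 7)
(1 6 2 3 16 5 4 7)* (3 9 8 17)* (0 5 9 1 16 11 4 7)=(0 5 7 16 9 8 17 3 11 4)(1 6 2)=[5, 6, 1, 11, 0, 7, 2, 16, 17, 8, 10, 4, 12, 13, 14, 15, 9, 3]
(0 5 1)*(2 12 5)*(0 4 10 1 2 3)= [3, 4, 12, 0, 10, 2, 6, 7, 8, 9, 1, 11, 5]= (0 3)(1 4 10)(2 12 5)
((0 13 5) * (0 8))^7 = (0 8 5 13)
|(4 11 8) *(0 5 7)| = |(0 5 7)(4 11 8)| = 3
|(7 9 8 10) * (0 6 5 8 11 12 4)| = 10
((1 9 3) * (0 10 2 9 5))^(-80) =((0 10 2 9 3 1 5))^(-80) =(0 3 10 1 2 5 9)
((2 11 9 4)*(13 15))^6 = (15)(2 9)(4 11)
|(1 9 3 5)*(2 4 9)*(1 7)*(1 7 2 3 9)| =5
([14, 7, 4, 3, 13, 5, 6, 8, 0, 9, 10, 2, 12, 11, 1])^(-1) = [8, 14, 11, 3, 2, 5, 6, 1, 7, 9, 10, 13, 12, 4, 0]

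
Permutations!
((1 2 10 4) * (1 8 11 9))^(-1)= ((1 2 10 4 8 11 9))^(-1)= (1 9 11 8 4 10 2)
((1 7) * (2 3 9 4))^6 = (2 9)(3 4)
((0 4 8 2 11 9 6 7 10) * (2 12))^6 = (0 9 8 7 2)(4 6 12 10 11)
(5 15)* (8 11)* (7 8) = [0, 1, 2, 3, 4, 15, 6, 8, 11, 9, 10, 7, 12, 13, 14, 5] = (5 15)(7 8 11)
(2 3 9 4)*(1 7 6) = (1 7 6)(2 3 9 4) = [0, 7, 3, 9, 2, 5, 1, 6, 8, 4]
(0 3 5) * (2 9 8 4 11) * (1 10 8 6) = (0 3 5)(1 10 8 4 11 2 9 6) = [3, 10, 9, 5, 11, 0, 1, 7, 4, 6, 8, 2]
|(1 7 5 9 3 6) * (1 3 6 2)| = |(1 7 5 9 6 3 2)| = 7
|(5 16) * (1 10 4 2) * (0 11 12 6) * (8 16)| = 12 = |(0 11 12 6)(1 10 4 2)(5 8 16)|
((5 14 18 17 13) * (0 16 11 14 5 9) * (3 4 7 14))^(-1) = (0 9 13 17 18 14 7 4 3 11 16)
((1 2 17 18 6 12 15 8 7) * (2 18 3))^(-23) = (1 8 12 18 7 15 6)(2 17 3)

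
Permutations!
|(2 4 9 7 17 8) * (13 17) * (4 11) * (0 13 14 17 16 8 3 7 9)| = |(0 13 16 8 2 11 4)(3 7 14 17)| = 28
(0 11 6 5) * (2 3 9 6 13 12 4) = [11, 1, 3, 9, 2, 0, 5, 7, 8, 6, 10, 13, 4, 12] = (0 11 13 12 4 2 3 9 6 5)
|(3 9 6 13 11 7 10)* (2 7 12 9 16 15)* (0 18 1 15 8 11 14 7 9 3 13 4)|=|(0 18 1 15 2 9 6 4)(3 16 8 11 12)(7 10 13 14)|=40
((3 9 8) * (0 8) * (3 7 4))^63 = (0 4)(3 8)(7 9)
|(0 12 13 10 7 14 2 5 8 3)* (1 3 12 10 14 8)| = |(0 10 7 8 12 13 14 2 5 1 3)| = 11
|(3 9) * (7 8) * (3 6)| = |(3 9 6)(7 8)| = 6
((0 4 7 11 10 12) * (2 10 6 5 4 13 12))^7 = ((0 13 12)(2 10)(4 7 11 6 5))^7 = (0 13 12)(2 10)(4 11 5 7 6)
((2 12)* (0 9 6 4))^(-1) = (0 4 6 9)(2 12)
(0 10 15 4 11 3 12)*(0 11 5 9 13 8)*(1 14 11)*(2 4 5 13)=(0 10 15 5 9 2 4 13 8)(1 14 11 3 12)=[10, 14, 4, 12, 13, 9, 6, 7, 0, 2, 15, 3, 1, 8, 11, 5]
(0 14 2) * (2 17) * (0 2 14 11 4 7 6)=(0 11 4 7 6)(14 17)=[11, 1, 2, 3, 7, 5, 0, 6, 8, 9, 10, 4, 12, 13, 17, 15, 16, 14]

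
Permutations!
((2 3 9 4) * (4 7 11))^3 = (2 7)(3 11)(4 9) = ((2 3 9 7 11 4))^3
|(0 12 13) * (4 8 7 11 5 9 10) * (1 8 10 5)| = 12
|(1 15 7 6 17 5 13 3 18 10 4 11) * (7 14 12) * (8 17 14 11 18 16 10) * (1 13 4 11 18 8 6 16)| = 12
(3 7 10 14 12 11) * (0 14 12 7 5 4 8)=[14, 1, 2, 5, 8, 4, 6, 10, 0, 9, 12, 3, 11, 13, 7]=(0 14 7 10 12 11 3 5 4 8)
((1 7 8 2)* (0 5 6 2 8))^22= ((8)(0 5 6 2 1 7))^22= (8)(0 1 6)(2 5 7)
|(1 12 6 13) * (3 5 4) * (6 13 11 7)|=|(1 12 13)(3 5 4)(6 11 7)|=3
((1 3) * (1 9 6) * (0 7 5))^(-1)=(0 5 7)(1 6 9 3)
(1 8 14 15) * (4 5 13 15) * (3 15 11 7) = [0, 8, 2, 15, 5, 13, 6, 3, 14, 9, 10, 7, 12, 11, 4, 1] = (1 8 14 4 5 13 11 7 3 15)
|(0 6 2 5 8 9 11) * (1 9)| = 8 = |(0 6 2 5 8 1 9 11)|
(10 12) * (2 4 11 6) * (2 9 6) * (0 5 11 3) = [5, 1, 4, 0, 3, 11, 9, 7, 8, 6, 12, 2, 10] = (0 5 11 2 4 3)(6 9)(10 12)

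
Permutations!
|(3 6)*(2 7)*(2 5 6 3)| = 4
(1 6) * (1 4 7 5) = (1 6 4 7 5) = [0, 6, 2, 3, 7, 1, 4, 5]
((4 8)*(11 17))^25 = (4 8)(11 17)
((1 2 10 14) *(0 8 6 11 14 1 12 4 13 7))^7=(0 13 12 11 8 7 4 14 6)(1 2 10)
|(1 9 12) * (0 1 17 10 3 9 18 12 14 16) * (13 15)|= |(0 1 18 12 17 10 3 9 14 16)(13 15)|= 10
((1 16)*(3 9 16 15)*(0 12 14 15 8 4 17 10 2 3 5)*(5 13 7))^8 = (0 12 14 15 13 7 5)(1 16 9 3 2 10 17 4 8)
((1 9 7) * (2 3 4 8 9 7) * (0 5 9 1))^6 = ((0 5 9 2 3 4 8 1 7))^6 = (0 8 2)(1 3 5)(4 9 7)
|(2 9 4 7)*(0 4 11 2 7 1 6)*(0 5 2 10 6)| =6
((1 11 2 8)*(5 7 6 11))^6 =(1 8 2 11 6 7 5)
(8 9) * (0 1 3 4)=[1, 3, 2, 4, 0, 5, 6, 7, 9, 8]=(0 1 3 4)(8 9)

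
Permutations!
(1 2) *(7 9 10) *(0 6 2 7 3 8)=(0 6 2 1 7 9 10 3 8)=[6, 7, 1, 8, 4, 5, 2, 9, 0, 10, 3]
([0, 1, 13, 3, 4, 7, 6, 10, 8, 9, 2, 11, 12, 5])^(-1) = (2 10 7 5 13)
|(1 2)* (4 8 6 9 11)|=|(1 2)(4 8 6 9 11)|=10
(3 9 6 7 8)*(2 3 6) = [0, 1, 3, 9, 4, 5, 7, 8, 6, 2] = (2 3 9)(6 7 8)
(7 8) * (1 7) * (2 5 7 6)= (1 6 2 5 7 8)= [0, 6, 5, 3, 4, 7, 2, 8, 1]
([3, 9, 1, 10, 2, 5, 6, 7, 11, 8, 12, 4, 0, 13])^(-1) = [12, 2, 4, 0, 11, 5, 6, 7, 9, 1, 3, 8, 10, 13]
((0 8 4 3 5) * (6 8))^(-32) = (0 3 8)(4 6 5)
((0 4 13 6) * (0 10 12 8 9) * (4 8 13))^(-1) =((0 8 9)(6 10 12 13))^(-1) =(0 9 8)(6 13 12 10)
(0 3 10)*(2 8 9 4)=(0 3 10)(2 8 9 4)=[3, 1, 8, 10, 2, 5, 6, 7, 9, 4, 0]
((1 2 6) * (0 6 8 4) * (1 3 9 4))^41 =((0 6 3 9 4)(1 2 8))^41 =(0 6 3 9 4)(1 8 2)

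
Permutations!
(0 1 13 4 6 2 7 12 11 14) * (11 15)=[1, 13, 7, 3, 6, 5, 2, 12, 8, 9, 10, 14, 15, 4, 0, 11]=(0 1 13 4 6 2 7 12 15 11 14)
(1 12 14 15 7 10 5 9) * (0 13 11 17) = (0 13 11 17)(1 12 14 15 7 10 5 9) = [13, 12, 2, 3, 4, 9, 6, 10, 8, 1, 5, 17, 14, 11, 15, 7, 16, 0]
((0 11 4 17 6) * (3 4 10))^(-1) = (0 6 17 4 3 10 11)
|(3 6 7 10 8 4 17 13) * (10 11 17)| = |(3 6 7 11 17 13)(4 10 8)| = 6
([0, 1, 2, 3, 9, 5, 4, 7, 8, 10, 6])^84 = [0, 1, 2, 3, 4, 5, 6, 7, 8, 9, 10]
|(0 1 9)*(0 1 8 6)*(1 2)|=3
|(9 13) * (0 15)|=|(0 15)(9 13)|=2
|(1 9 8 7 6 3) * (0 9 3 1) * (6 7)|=6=|(0 9 8 6 1 3)|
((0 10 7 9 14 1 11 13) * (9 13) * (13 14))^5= (0 11 7 13 1 10 9 14)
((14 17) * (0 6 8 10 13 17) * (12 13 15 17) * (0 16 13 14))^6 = ((0 6 8 10 15 17)(12 14 16 13))^6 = (17)(12 16)(13 14)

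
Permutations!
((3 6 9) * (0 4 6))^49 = (0 3 9 6 4)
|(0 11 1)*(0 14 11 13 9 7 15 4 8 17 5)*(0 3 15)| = 12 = |(0 13 9 7)(1 14 11)(3 15 4 8 17 5)|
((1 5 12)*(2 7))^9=(12)(2 7)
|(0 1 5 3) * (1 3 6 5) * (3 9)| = |(0 9 3)(5 6)| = 6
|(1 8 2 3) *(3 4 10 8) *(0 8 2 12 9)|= 12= |(0 8 12 9)(1 3)(2 4 10)|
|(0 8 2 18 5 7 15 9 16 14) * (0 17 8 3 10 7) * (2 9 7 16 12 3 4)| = 40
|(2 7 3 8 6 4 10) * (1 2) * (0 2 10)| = |(0 2 7 3 8 6 4)(1 10)| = 14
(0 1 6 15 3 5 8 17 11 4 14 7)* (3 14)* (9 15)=[1, 6, 2, 5, 3, 8, 9, 0, 17, 15, 10, 4, 12, 13, 7, 14, 16, 11]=(0 1 6 9 15 14 7)(3 5 8 17 11 4)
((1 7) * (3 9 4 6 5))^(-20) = ((1 7)(3 9 4 6 5))^(-20) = (9)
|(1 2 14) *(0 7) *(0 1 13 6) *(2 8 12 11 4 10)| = 12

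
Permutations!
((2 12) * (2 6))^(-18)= (12)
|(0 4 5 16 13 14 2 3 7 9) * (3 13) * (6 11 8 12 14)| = |(0 4 5 16 3 7 9)(2 13 6 11 8 12 14)| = 7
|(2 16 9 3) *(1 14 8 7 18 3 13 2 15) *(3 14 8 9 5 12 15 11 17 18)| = 15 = |(1 8 7 3 11 17 18 14 9 13 2 16 5 12 15)|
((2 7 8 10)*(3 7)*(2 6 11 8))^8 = (11)(2 7 3)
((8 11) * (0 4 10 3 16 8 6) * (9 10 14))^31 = ((0 4 14 9 10 3 16 8 11 6))^31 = (0 4 14 9 10 3 16 8 11 6)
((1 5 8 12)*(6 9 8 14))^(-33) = ((1 5 14 6 9 8 12))^(-33) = (1 14 9 12 5 6 8)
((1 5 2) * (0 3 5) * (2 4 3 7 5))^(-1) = ((0 7 5 4 3 2 1))^(-1) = (0 1 2 3 4 5 7)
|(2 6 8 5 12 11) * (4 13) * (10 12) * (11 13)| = 9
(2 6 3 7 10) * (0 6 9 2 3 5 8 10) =[6, 1, 9, 7, 4, 8, 5, 0, 10, 2, 3] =(0 6 5 8 10 3 7)(2 9)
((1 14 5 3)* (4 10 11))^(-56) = (14)(4 10 11)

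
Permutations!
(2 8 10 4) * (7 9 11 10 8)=(2 7 9 11 10 4)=[0, 1, 7, 3, 2, 5, 6, 9, 8, 11, 4, 10]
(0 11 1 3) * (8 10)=(0 11 1 3)(8 10)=[11, 3, 2, 0, 4, 5, 6, 7, 10, 9, 8, 1]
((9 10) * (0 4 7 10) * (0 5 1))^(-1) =(0 1 5 9 10 7 4)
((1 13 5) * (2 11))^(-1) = ((1 13 5)(2 11))^(-1) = (1 5 13)(2 11)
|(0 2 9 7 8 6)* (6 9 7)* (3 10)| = |(0 2 7 8 9 6)(3 10)| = 6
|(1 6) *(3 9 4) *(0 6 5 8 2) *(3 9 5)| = |(0 6 1 3 5 8 2)(4 9)| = 14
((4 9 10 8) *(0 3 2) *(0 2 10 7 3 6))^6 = (10)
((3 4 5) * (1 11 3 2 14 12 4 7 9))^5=(14)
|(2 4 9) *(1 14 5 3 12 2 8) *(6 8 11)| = 11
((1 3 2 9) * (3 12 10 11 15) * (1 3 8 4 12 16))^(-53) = (1 16)(2 9 3)(4 12 10 11 15 8)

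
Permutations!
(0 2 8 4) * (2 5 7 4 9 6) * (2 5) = [2, 1, 8, 3, 0, 7, 5, 4, 9, 6] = (0 2 8 9 6 5 7 4)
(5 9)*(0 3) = (0 3)(5 9) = [3, 1, 2, 0, 4, 9, 6, 7, 8, 5]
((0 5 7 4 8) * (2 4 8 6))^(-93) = ((0 5 7 8)(2 4 6))^(-93) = (0 8 7 5)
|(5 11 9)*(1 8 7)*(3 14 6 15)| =12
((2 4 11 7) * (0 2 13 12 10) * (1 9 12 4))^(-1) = (0 10 12 9 1 2)(4 13 7 11)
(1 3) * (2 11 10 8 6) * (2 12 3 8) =(1 8 6 12 3)(2 11 10) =[0, 8, 11, 1, 4, 5, 12, 7, 6, 9, 2, 10, 3]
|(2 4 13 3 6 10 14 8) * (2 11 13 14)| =9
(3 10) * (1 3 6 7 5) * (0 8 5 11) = (0 8 5 1 3 10 6 7 11) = [8, 3, 2, 10, 4, 1, 7, 11, 5, 9, 6, 0]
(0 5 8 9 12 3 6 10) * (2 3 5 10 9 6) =(0 10)(2 3)(5 8 6 9 12) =[10, 1, 3, 2, 4, 8, 9, 7, 6, 12, 0, 11, 5]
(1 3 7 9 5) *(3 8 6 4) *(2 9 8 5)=(1 5)(2 9)(3 7 8 6 4)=[0, 5, 9, 7, 3, 1, 4, 8, 6, 2]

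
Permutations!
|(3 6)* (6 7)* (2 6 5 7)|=|(2 6 3)(5 7)|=6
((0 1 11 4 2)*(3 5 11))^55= (0 2 4 11 5 3 1)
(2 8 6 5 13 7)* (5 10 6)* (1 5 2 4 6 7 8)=[0, 5, 1, 3, 6, 13, 10, 4, 2, 9, 7, 11, 12, 8]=(1 5 13 8 2)(4 6 10 7)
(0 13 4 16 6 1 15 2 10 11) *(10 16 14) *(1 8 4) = (0 13 1 15 2 16 6 8 4 14 10 11) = [13, 15, 16, 3, 14, 5, 8, 7, 4, 9, 11, 0, 12, 1, 10, 2, 6]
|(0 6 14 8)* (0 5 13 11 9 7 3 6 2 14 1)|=12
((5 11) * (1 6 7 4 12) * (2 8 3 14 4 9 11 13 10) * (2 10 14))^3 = (1 9 13 12 7 5 4 6 11 14)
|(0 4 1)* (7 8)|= 6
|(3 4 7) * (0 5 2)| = 3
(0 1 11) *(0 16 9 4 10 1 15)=(0 15)(1 11 16 9 4 10)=[15, 11, 2, 3, 10, 5, 6, 7, 8, 4, 1, 16, 12, 13, 14, 0, 9]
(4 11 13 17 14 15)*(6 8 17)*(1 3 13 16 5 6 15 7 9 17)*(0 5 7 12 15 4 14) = [5, 3, 2, 13, 11, 6, 8, 9, 1, 17, 10, 16, 15, 4, 12, 14, 7, 0] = (0 5 6 8 1 3 13 4 11 16 7 9 17)(12 15 14)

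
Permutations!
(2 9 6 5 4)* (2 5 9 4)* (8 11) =(2 4 5)(6 9)(8 11) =[0, 1, 4, 3, 5, 2, 9, 7, 11, 6, 10, 8]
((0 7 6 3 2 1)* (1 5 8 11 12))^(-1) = ((0 7 6 3 2 5 8 11 12 1))^(-1) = (0 1 12 11 8 5 2 3 6 7)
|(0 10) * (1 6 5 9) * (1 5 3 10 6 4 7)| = |(0 6 3 10)(1 4 7)(5 9)| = 12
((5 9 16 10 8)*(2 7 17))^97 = (2 7 17)(5 16 8 9 10)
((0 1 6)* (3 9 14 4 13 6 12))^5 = ((0 1 12 3 9 14 4 13 6))^5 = (0 14 1 4 12 13 3 6 9)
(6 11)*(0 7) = (0 7)(6 11) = [7, 1, 2, 3, 4, 5, 11, 0, 8, 9, 10, 6]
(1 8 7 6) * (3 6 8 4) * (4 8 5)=(1 8 7 5 4 3 6)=[0, 8, 2, 6, 3, 4, 1, 5, 7]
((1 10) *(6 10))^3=(10)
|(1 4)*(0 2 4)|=4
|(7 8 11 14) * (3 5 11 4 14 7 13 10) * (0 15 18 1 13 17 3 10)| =40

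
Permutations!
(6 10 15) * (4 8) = [0, 1, 2, 3, 8, 5, 10, 7, 4, 9, 15, 11, 12, 13, 14, 6] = (4 8)(6 10 15)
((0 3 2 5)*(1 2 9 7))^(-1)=(0 5 2 1 7 9 3)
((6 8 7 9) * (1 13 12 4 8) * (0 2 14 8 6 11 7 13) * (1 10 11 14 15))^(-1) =(0 1 15 2)(4 12 13 8 14 9 7 11 10 6) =((0 2 15 1)(4 6 10 11 7 9 14 8 13 12))^(-1)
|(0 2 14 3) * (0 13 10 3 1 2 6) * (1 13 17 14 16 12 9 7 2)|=10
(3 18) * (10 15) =(3 18)(10 15) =[0, 1, 2, 18, 4, 5, 6, 7, 8, 9, 15, 11, 12, 13, 14, 10, 16, 17, 3]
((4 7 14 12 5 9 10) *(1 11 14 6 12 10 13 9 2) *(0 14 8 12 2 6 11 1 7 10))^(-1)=(0 14)(2 6 5 12 8 11 7)(4 10)(9 13)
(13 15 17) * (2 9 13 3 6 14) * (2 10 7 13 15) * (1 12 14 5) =(1 12 14 10 7 13 2 9 15 17 3 6 5) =[0, 12, 9, 6, 4, 1, 5, 13, 8, 15, 7, 11, 14, 2, 10, 17, 16, 3]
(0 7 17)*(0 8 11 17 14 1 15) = (0 7 14 1 15)(8 11 17) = [7, 15, 2, 3, 4, 5, 6, 14, 11, 9, 10, 17, 12, 13, 1, 0, 16, 8]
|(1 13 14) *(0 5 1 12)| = 6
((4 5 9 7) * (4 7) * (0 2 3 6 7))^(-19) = (0 2 3 6 7)(4 9 5)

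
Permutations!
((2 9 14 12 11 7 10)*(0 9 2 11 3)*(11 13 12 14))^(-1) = ((14)(0 9 11 7 10 13 12 3))^(-1) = (14)(0 3 12 13 10 7 11 9)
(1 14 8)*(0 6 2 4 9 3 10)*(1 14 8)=[6, 8, 4, 10, 9, 5, 2, 7, 14, 3, 0, 11, 12, 13, 1]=(0 6 2 4 9 3 10)(1 8 14)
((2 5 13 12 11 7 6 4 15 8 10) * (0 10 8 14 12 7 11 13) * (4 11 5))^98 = (0 2 15 12 7 11)(4 14 13 6 5 10)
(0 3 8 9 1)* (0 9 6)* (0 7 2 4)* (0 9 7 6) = (0 3 8)(1 7 2 4 9) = [3, 7, 4, 8, 9, 5, 6, 2, 0, 1]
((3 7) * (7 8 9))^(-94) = ((3 8 9 7))^(-94) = (3 9)(7 8)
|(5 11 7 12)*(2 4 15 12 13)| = 8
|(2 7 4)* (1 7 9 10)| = |(1 7 4 2 9 10)| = 6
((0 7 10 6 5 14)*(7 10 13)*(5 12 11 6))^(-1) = (0 14 5 10)(6 11 12)(7 13) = ((0 10 5 14)(6 12 11)(7 13))^(-1)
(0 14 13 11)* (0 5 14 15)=[15, 1, 2, 3, 4, 14, 6, 7, 8, 9, 10, 5, 12, 11, 13, 0]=(0 15)(5 14 13 11)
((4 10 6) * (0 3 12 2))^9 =(0 3 12 2)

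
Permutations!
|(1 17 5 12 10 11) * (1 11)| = 5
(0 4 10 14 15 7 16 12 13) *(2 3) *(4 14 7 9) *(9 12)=(0 14 15 12 13)(2 3)(4 10 7 16 9)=[14, 1, 3, 2, 10, 5, 6, 16, 8, 4, 7, 11, 13, 0, 15, 12, 9]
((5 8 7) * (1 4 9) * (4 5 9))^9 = (1 9 7 8 5)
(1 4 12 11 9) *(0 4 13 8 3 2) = [4, 13, 0, 2, 12, 5, 6, 7, 3, 1, 10, 9, 11, 8] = (0 4 12 11 9 1 13 8 3 2)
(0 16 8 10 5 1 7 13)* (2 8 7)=(0 16 7 13)(1 2 8 10 5)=[16, 2, 8, 3, 4, 1, 6, 13, 10, 9, 5, 11, 12, 0, 14, 15, 7]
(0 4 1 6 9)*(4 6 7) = [6, 7, 2, 3, 1, 5, 9, 4, 8, 0] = (0 6 9)(1 7 4)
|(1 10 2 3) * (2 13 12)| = |(1 10 13 12 2 3)| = 6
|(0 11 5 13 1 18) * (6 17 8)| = |(0 11 5 13 1 18)(6 17 8)| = 6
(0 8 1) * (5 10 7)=(0 8 1)(5 10 7)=[8, 0, 2, 3, 4, 10, 6, 5, 1, 9, 7]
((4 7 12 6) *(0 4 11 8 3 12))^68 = ((0 4 7)(3 12 6 11 8))^68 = (0 7 4)(3 11 12 8 6)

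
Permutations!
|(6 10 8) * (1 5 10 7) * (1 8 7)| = 6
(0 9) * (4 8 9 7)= [7, 1, 2, 3, 8, 5, 6, 4, 9, 0]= (0 7 4 8 9)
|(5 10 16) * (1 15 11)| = 3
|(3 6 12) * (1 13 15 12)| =6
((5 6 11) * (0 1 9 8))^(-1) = ((0 1 9 8)(5 6 11))^(-1) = (0 8 9 1)(5 11 6)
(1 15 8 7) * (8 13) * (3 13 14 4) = [0, 15, 2, 13, 3, 5, 6, 1, 7, 9, 10, 11, 12, 8, 4, 14] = (1 15 14 4 3 13 8 7)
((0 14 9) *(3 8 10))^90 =((0 14 9)(3 8 10))^90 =(14)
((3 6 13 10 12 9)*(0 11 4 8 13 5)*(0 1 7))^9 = (0 6 10 11 5 12 4 1 9 8 7 3 13)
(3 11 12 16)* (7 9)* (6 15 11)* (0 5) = [5, 1, 2, 6, 4, 0, 15, 9, 8, 7, 10, 12, 16, 13, 14, 11, 3] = (0 5)(3 6 15 11 12 16)(7 9)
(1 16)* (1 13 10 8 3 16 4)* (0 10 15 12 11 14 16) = (0 10 8 3)(1 4)(11 14 16 13 15 12) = [10, 4, 2, 0, 1, 5, 6, 7, 3, 9, 8, 14, 11, 15, 16, 12, 13]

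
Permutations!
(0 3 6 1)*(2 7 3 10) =(0 10 2 7 3 6 1) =[10, 0, 7, 6, 4, 5, 1, 3, 8, 9, 2]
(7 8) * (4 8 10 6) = [0, 1, 2, 3, 8, 5, 4, 10, 7, 9, 6] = (4 8 7 10 6)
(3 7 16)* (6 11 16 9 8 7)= (3 6 11 16)(7 9 8)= [0, 1, 2, 6, 4, 5, 11, 9, 7, 8, 10, 16, 12, 13, 14, 15, 3]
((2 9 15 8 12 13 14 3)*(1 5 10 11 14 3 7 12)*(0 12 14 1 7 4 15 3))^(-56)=((0 12 13)(1 5 10 11)(2 9 3)(4 15 8 7 14))^(-56)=(0 12 13)(2 9 3)(4 14 7 8 15)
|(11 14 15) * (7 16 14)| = |(7 16 14 15 11)| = 5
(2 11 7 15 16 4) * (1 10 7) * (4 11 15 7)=(1 10 4 2 15 16 11)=[0, 10, 15, 3, 2, 5, 6, 7, 8, 9, 4, 1, 12, 13, 14, 16, 11]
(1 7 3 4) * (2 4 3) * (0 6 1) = (0 6 1 7 2 4) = [6, 7, 4, 3, 0, 5, 1, 2]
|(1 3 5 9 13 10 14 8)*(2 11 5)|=10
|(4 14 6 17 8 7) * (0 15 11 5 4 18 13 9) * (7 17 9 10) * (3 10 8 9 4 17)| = |(0 15 11 5 17 9)(3 10 7 18 13 8)(4 14 6)| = 6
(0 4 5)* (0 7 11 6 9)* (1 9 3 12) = (0 4 5 7 11 6 3 12 1 9) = [4, 9, 2, 12, 5, 7, 3, 11, 8, 0, 10, 6, 1]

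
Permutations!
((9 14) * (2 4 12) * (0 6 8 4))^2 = ((0 6 8 4 12 2)(9 14))^2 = (14)(0 8 12)(2 6 4)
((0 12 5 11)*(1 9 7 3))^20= (12)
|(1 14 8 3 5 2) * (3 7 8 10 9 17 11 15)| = 10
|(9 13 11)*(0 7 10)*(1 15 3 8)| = 12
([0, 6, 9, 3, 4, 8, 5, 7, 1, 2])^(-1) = [0, 8, 9, 3, 4, 6, 1, 7, 5, 2]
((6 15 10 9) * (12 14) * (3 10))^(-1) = ((3 10 9 6 15)(12 14))^(-1) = (3 15 6 9 10)(12 14)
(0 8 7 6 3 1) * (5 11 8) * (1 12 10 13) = (0 5 11 8 7 6 3 12 10 13 1) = [5, 0, 2, 12, 4, 11, 3, 6, 7, 9, 13, 8, 10, 1]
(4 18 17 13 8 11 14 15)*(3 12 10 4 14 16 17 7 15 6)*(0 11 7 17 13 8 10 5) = [11, 1, 2, 12, 18, 0, 3, 15, 7, 9, 4, 16, 5, 10, 6, 14, 13, 8, 17] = (0 11 16 13 10 4 18 17 8 7 15 14 6 3 12 5)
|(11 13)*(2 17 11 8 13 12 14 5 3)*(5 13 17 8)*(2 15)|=|(2 8 17 11 12 14 13 5 3 15)|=10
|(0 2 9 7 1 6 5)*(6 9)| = 12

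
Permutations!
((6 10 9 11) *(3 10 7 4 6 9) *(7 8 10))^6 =(11)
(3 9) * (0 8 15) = (0 8 15)(3 9) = [8, 1, 2, 9, 4, 5, 6, 7, 15, 3, 10, 11, 12, 13, 14, 0]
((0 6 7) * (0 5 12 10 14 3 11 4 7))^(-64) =((0 6)(3 11 4 7 5 12 10 14))^(-64) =(14)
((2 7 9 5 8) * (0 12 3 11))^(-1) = ((0 12 3 11)(2 7 9 5 8))^(-1) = (0 11 3 12)(2 8 5 9 7)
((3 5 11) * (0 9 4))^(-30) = ((0 9 4)(3 5 11))^(-30) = (11)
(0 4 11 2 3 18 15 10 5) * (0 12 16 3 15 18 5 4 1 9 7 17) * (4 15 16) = (18)(0 1 9 7 17)(2 16 3 5 12 4 11)(10 15) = [1, 9, 16, 5, 11, 12, 6, 17, 8, 7, 15, 2, 4, 13, 14, 10, 3, 0, 18]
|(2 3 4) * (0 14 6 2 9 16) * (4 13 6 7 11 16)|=20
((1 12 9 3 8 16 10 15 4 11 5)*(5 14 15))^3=(1 3 10 12 8 5 9 16)(4 15 14 11)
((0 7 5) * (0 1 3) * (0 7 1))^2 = (0 3 5 1 7)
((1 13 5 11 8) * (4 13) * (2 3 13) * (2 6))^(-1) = ((1 4 6 2 3 13 5 11 8))^(-1) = (1 8 11 5 13 3 2 6 4)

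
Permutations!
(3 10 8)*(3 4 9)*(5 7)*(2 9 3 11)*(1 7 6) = (1 7 5 6)(2 9 11)(3 10 8 4) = [0, 7, 9, 10, 3, 6, 1, 5, 4, 11, 8, 2]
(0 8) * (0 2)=(0 8 2)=[8, 1, 0, 3, 4, 5, 6, 7, 2]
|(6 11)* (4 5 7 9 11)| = 6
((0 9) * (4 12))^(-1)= ((0 9)(4 12))^(-1)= (0 9)(4 12)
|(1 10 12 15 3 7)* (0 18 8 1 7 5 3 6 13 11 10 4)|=|(0 18 8 1 4)(3 5)(6 13 11 10 12 15)|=30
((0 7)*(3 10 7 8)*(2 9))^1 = ((0 8 3 10 7)(2 9))^1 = (0 8 3 10 7)(2 9)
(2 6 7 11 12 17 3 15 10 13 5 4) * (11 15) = (2 6 7 15 10 13 5 4)(3 11 12 17) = [0, 1, 6, 11, 2, 4, 7, 15, 8, 9, 13, 12, 17, 5, 14, 10, 16, 3]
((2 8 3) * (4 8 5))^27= (2 4 3 5 8)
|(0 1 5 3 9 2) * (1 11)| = |(0 11 1 5 3 9 2)| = 7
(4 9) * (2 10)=(2 10)(4 9)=[0, 1, 10, 3, 9, 5, 6, 7, 8, 4, 2]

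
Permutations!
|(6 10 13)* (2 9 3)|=3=|(2 9 3)(6 10 13)|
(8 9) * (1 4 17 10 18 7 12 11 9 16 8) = (1 4 17 10 18 7 12 11 9)(8 16) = [0, 4, 2, 3, 17, 5, 6, 12, 16, 1, 18, 9, 11, 13, 14, 15, 8, 10, 7]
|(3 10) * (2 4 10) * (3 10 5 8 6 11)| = 7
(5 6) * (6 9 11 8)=(5 9 11 8 6)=[0, 1, 2, 3, 4, 9, 5, 7, 6, 11, 10, 8]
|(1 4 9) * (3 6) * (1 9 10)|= 6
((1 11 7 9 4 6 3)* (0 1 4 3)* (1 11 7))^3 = ((0 11 1 7 9 3 4 6))^3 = (0 7 4 11 9 6 1 3)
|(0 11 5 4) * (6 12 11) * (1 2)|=6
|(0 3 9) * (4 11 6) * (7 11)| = 12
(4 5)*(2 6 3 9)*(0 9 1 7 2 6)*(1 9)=(0 1 7 2)(3 9 6)(4 5)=[1, 7, 0, 9, 5, 4, 3, 2, 8, 6]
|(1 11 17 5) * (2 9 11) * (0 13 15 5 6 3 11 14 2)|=|(0 13 15 5 1)(2 9 14)(3 11 17 6)|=60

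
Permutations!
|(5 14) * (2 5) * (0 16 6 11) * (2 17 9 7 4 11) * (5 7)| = 28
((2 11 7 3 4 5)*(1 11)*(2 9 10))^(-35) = (1 11 7 3 4 5 9 10 2)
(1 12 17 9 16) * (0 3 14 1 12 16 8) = [3, 16, 2, 14, 4, 5, 6, 7, 0, 8, 10, 11, 17, 13, 1, 15, 12, 9] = (0 3 14 1 16 12 17 9 8)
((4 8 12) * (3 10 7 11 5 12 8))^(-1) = (3 4 12 5 11 7 10)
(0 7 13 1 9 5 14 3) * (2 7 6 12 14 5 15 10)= [6, 9, 7, 0, 4, 5, 12, 13, 8, 15, 2, 11, 14, 1, 3, 10]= (0 6 12 14 3)(1 9 15 10 2 7 13)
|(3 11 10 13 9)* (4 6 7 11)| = 8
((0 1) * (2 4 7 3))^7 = (0 1)(2 3 7 4)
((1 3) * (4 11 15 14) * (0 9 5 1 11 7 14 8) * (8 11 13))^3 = (0 1 8 5 13 9 3)(11 15)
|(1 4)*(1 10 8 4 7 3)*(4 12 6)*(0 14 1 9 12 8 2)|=11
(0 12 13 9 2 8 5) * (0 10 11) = [12, 1, 8, 3, 4, 10, 6, 7, 5, 2, 11, 0, 13, 9] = (0 12 13 9 2 8 5 10 11)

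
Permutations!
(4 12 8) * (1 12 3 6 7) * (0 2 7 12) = (0 2 7 1)(3 6 12 8 4) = [2, 0, 7, 6, 3, 5, 12, 1, 4, 9, 10, 11, 8]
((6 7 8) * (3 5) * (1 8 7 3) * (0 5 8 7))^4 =((0 5 1 7)(3 8 6))^4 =(3 8 6)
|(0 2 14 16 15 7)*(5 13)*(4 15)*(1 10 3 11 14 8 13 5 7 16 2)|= 30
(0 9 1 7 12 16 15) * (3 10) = (0 9 1 7 12 16 15)(3 10) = [9, 7, 2, 10, 4, 5, 6, 12, 8, 1, 3, 11, 16, 13, 14, 0, 15]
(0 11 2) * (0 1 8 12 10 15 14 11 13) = (0 13)(1 8 12 10 15 14 11 2) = [13, 8, 1, 3, 4, 5, 6, 7, 12, 9, 15, 2, 10, 0, 11, 14]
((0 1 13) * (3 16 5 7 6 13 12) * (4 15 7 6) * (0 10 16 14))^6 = (0 1 12 3 14)(5 6 13 10 16)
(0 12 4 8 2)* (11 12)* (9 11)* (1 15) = (0 9 11 12 4 8 2)(1 15) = [9, 15, 0, 3, 8, 5, 6, 7, 2, 11, 10, 12, 4, 13, 14, 1]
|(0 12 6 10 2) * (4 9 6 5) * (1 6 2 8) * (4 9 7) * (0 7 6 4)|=30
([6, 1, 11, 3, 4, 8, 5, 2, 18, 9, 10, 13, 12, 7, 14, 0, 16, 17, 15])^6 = (18)(2 13)(7 11)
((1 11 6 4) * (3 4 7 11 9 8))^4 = ((1 9 8 3 4)(6 7 11))^4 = (1 4 3 8 9)(6 7 11)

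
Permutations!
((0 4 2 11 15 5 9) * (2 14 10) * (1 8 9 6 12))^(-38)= ((0 4 14 10 2 11 15 5 6 12 1 8 9))^(-38)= (0 4 14 10 2 11 15 5 6 12 1 8 9)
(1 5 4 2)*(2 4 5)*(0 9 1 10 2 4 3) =(0 9 1 4 3)(2 10) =[9, 4, 10, 0, 3, 5, 6, 7, 8, 1, 2]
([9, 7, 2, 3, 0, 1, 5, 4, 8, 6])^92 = (0 9 6 5 1 7 4)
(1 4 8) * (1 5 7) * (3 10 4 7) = (1 7)(3 10 4 8 5) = [0, 7, 2, 10, 8, 3, 6, 1, 5, 9, 4]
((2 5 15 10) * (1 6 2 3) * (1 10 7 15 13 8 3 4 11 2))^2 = (15)(2 13 3 4)(5 8 10 11)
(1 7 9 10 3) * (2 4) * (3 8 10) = (1 7 9 3)(2 4)(8 10) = [0, 7, 4, 1, 2, 5, 6, 9, 10, 3, 8]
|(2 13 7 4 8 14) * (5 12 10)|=6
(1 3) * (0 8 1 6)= (0 8 1 3 6)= [8, 3, 2, 6, 4, 5, 0, 7, 1]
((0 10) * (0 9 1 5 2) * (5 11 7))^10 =(0 9 11 5)(1 7 2 10)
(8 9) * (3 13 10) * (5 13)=(3 5 13 10)(8 9)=[0, 1, 2, 5, 4, 13, 6, 7, 9, 8, 3, 11, 12, 10]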